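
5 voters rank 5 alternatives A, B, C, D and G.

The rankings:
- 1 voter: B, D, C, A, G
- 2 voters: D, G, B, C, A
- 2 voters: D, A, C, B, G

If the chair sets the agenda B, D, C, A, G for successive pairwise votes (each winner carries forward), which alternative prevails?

D

Round 1: B vs D — 1–4, D advances.
Round 2: D vs C — 5–0, D advances.
Round 3: D vs A — 5–0, D advances.
Round 4: D vs G — 5–0, D advances.
The agenda winner is D.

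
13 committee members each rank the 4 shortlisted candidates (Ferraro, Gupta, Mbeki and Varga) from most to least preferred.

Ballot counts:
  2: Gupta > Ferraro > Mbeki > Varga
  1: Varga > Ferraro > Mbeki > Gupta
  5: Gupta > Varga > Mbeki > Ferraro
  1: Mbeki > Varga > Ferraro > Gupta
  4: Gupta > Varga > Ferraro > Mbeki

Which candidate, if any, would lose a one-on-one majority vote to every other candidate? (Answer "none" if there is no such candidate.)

Mbeki

Head-to-head results (13 committee members):
Ferraro vs Gupta: Ferraro is ranked higher on 1+1 = 2 ballots, Gupta on 11. Gupta wins 11–2.
Ferraro vs Mbeki: Ferraro wins 7–6.
Ferraro–Varga: Varga 11–2.
Gupta vs Mbeki: 11 to 2, Gupta.
Gupta vs Varga: Gupta is ranked higher on 2+5+4 = 11 ballots, Varga on 2. Gupta wins 11–2.
Mbeki vs Varga: 3 to 10, Varga.
Mbeki loses to every other candidate — it is the Condorcet loser.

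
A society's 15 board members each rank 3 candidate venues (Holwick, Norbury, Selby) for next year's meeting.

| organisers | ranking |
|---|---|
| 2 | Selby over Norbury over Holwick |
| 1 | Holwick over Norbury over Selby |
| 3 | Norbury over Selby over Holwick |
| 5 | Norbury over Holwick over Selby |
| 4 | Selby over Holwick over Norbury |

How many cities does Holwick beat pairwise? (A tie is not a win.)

Holwick against each rival (15 organisers):
Holwick vs Norbury: Norbury, 10–5.
Holwick vs Selby: Holwick preferred on 1+5 = 6 ballots; Selby wins 9–6.
Holwick beats no one; loses to Norbury, Selby — 0 pairwise wins.

0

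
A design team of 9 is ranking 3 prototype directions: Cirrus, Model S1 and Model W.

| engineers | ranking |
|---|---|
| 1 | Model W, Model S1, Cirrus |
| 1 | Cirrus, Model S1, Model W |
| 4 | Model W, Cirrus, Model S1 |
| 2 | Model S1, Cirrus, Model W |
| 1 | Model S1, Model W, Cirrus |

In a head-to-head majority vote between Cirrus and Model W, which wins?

Ballots ranking Cirrus above Model W: 1 + 2 = 3.
Ballots ranking Model W above Cirrus: 9 − 3 = 6.
Model W wins the head-to-head 6–3.

Model W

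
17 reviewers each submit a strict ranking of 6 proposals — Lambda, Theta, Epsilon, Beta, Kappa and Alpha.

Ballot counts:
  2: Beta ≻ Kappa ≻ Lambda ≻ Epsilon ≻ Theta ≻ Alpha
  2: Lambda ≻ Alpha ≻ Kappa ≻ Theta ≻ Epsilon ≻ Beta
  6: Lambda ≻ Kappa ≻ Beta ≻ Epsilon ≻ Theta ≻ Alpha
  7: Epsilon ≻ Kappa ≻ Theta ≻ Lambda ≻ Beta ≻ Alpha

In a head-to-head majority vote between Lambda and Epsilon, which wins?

Ballots ranking Lambda above Epsilon: 2 + 2 + 6 = 10.
Ballots ranking Epsilon above Lambda: 17 − 10 = 7.
Lambda wins the head-to-head 10–7.

Lambda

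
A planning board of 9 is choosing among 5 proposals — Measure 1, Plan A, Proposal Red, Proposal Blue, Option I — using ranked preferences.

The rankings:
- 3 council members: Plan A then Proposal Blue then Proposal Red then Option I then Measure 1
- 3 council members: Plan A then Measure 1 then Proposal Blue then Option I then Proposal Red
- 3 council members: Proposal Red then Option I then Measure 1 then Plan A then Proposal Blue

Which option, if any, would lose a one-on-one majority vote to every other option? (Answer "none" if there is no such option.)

none

Pairwise majorities:
Measure 1 vs Plan A: Measure 1 is ranked higher on 3 ballots, Plan A on 6. Plan A wins 6–3.
Measure 1 vs Proposal Red: Proposal Red, 6–3.
Measure 1 vs Proposal Blue: Measure 1, 6–3.
Measure 1 vs Option I: Measure 1 preferred on 3 ballots; Option I wins 6–3.
Plan A vs Proposal Red: Plan A is ranked higher on 3+3 = 6 ballots, Proposal Red on 3. Plan A wins 6–3.
Plan A vs Proposal Blue: 3+3+3 = 9 for Plan A, 0 for Proposal Blue — Plan A by 9–0.
Plan A vs Option I: Plan A is ranked higher on 3+3 = 6 ballots, Option I on 3. Plan A wins 6–3.
Proposal Red vs Proposal Blue: 3 for Proposal Red, 6 for Proposal Blue — Proposal Blue by 6–3.
Proposal Red vs Option I: Proposal Red is ranked higher on 3+3 = 6 ballots, Option I on 3. Proposal Red wins 6–3.
Proposal Blue vs Option I: 6 to 3, Proposal Blue.
No option is winless: Measure 1 beats Proposal Blue; Plan A beats Measure 1; Proposal Red beats Measure 1; Proposal Blue beats Proposal Red; Option I beats Measure 1. There is no Condorcet loser.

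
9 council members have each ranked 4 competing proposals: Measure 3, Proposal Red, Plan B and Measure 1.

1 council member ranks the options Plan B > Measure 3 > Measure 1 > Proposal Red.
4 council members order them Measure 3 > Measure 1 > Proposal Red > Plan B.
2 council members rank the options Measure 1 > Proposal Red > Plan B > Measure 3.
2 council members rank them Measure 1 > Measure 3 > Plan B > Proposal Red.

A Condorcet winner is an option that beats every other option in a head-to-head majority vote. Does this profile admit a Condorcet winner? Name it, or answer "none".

Measure 3

Check each pair by majority over 9 ballots:
Measure 3 vs Proposal Red: Measure 3, 7–2.
Measure 3–Plan B: Measure 3 6–3.
Measure 3 vs Measure 1: Measure 3 wins 5–4.
Proposal Red vs Plan B: 4+2 = 6 for Proposal Red, 3 for Plan B — Proposal Red by 6–3.
Proposal Red vs Measure 1: Proposal Red is ranked higher on 0 ballots, Measure 1 on 9. Measure 1 wins 9–0.
Plan B vs Measure 1: Plan B preferred on 1 ballot; Measure 1 wins 8–1.
Measure 3 wins every pairwise contest, so Measure 3 is the Condorcet winner.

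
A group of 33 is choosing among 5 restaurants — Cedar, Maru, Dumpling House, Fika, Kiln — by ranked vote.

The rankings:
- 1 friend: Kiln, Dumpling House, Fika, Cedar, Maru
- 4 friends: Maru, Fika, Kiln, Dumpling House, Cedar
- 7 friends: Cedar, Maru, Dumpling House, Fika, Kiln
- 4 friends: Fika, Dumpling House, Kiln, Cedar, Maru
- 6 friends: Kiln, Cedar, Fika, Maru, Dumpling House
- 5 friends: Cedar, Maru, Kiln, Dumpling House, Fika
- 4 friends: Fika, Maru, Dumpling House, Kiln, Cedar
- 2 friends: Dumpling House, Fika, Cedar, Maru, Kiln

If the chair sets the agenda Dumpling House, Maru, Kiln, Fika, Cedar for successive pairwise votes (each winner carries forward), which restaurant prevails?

Round 1: Dumpling House vs Maru — 7–26, Maru advances.
Round 2: Maru vs Kiln — 22–11, Maru advances.
Round 3: Maru vs Fika — 16–17, Fika advances.
Round 4: Fika vs Cedar — 15–18, Cedar advances.
The agenda winner is Cedar.

Cedar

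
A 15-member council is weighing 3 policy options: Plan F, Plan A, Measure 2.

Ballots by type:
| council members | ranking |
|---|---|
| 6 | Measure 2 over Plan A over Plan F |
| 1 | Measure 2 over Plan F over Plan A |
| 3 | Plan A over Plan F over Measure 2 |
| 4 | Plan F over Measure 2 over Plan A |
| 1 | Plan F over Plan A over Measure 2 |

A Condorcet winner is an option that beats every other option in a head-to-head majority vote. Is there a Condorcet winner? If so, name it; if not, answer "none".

Pairwise majorities:
Plan F vs Plan A: Plan F preferred on 1+4+1 = 6 ballots; Plan A wins 9–6.
Plan F vs Measure 2: 8 to 7, Plan F.
Plan A vs Measure 2: 3+1 = 4 for Plan A, 11 for Measure 2 — Measure 2 by 11–4.
No option is unbeaten: Plan F loses to Plan A; Plan A loses to Measure 2; Measure 2 loses to Plan F. In particular Plan F → Measure 2 → Plan A → Plan F is a majority cycle — no Condorcet winner exists.

none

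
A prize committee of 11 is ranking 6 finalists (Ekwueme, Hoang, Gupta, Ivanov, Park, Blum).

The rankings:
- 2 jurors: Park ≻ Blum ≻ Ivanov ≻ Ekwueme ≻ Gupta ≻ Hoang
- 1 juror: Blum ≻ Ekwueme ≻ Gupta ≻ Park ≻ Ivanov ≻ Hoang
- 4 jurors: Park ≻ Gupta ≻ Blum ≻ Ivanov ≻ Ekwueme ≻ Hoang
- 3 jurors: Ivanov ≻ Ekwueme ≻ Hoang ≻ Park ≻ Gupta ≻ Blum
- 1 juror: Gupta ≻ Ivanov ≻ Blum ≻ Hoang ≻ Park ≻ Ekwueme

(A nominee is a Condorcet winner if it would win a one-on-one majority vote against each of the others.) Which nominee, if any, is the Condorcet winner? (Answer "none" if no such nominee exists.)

Check each pair by majority over 11 ballots:
Ekwueme vs Hoang: 2+1+4+3 = 10 for Ekwueme, 1 for Hoang — Ekwueme by 10–1.
Ekwueme vs Gupta: 6 to 5, Ekwueme.
Ekwueme vs Ivanov: 1 for Ekwueme, 10 for Ivanov — Ivanov by 10–1.
Ekwueme vs Park: 4 to 7, Park.
Ekwueme vs Blum: 3 for Ekwueme, 8 for Blum — Blum by 8–3.
Hoang vs Gupta: 3 for Hoang, 8 for Gupta — Gupta by 8–3.
Hoang vs Ivanov: Hoang is ranked higher on 0 ballots, Ivanov on 11. Ivanov wins 11–0.
Hoang vs Park: Hoang is ranked higher on 3+1 = 4 ballots, Park on 7. Park wins 7–4.
Hoang vs Blum: 3 for Hoang, 8 for Blum — Blum by 8–3.
Gupta vs Ivanov: Gupta preferred on 1+4+1 = 6 ballots; Gupta wins 6–5.
Gupta vs Park: 1+1 = 2 for Gupta, 9 for Park — Park by 9–2.
Gupta vs Blum: 4+3+1 = 8 for Gupta, 3 for Blum — Gupta by 8–3.
Ivanov vs Park: 3+1 = 4 for Ivanov, 7 for Park — Park by 7–4.
Ivanov vs Blum: 4 to 7, Blum.
Park vs Blum: Park preferred on 2+4+3 = 9 ballots; Park wins 9–2.
Park beats each of Ekwueme, Hoang, Gupta, Ivanov, Blum — Park is the Condorcet winner.

Park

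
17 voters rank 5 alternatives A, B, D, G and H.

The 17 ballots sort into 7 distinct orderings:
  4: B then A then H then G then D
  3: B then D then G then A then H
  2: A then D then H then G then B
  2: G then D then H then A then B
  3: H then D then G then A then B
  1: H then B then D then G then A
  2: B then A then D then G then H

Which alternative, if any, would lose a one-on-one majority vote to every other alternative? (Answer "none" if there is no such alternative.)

Pairwise majorities:
A vs B: B wins 10–7.
A–D: D 9–8.
A vs G: A is ranked higher on 4+2+2 = 8 ballots, G on 9. G wins 9–8.
A vs H: A is ranked higher on 4+3+2+2 = 11 ballots, H on 6. A wins 11–6.
B vs D: B, 10–7.
B vs G: B wins 10–7.
B vs H: B preferred on 4+3+2 = 9 ballots; B wins 9–8.
D vs G: D is ranked higher on 3+2+3+1+2 = 11 ballots, G on 6. D wins 11–6.
D vs H: D wins 9–8.
G vs H: G is ranked higher on 3+2+2 = 7 ballots, H on 10. H wins 10–7.
Each alternative has at least one pairwise win (A beats H; B beats A; D beats A; G beats A; H beats G) — no Condorcet loser.

none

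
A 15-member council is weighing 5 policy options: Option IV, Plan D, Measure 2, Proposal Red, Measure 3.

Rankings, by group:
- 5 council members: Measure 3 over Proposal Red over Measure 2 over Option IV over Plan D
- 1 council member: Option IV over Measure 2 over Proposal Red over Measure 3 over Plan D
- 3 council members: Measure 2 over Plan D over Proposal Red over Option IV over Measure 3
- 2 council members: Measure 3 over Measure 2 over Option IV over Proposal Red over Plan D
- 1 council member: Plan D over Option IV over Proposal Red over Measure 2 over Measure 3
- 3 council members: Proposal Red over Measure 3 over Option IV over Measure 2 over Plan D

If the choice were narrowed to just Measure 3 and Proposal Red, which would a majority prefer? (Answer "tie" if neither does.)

Proposal Red

Ballots ranking Measure 3 above Proposal Red: 5 + 2 = 7.
Ballots ranking Proposal Red above Measure 3: 15 − 7 = 8.
Proposal Red wins the head-to-head 8–7.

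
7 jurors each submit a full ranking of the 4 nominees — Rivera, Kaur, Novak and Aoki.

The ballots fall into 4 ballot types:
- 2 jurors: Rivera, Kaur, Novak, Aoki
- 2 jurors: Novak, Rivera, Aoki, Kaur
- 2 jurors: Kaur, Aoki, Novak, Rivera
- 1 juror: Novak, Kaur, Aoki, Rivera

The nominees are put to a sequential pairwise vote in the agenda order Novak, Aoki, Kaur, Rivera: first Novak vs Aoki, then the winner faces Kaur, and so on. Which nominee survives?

Rivera

Round 1: Novak vs Aoki — 5–2, Novak advances.
Round 2: Novak vs Kaur — 3–4, Kaur advances.
Round 3: Kaur vs Rivera — 3–4, Rivera advances.
The agenda winner is Rivera.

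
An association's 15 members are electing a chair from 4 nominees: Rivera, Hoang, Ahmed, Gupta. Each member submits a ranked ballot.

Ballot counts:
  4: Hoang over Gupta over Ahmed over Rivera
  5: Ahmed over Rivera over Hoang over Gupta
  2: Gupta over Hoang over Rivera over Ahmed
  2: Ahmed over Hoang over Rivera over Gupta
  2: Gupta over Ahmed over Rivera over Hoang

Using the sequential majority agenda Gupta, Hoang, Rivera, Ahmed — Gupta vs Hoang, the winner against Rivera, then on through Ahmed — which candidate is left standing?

Round 1: Gupta vs Hoang — 4–11, Hoang advances.
Round 2: Hoang vs Rivera — 8–7, Hoang advances.
Round 3: Hoang vs Ahmed — 6–9, Ahmed advances.
Ahmed survives the agenda.

Ahmed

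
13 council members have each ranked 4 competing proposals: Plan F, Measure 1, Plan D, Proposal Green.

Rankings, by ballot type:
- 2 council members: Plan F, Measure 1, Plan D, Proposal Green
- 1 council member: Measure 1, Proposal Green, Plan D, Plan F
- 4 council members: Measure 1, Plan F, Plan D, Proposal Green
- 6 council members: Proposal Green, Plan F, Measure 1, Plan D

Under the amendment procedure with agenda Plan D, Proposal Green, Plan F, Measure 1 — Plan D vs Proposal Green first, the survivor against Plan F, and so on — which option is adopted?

Round 1: Plan D vs Proposal Green — 6–7, Proposal Green advances.
Round 2: Proposal Green vs Plan F — 7–6, Proposal Green advances.
Round 3: Proposal Green vs Measure 1 — 6–7, Measure 1 advances.
The agenda winner is Measure 1.

Measure 1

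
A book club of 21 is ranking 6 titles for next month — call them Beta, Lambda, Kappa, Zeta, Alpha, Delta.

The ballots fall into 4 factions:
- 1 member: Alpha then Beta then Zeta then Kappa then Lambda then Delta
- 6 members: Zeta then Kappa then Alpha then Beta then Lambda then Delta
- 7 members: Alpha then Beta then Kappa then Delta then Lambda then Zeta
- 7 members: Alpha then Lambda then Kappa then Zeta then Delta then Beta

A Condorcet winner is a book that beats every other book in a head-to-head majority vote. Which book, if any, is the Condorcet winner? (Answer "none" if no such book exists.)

Pairwise majorities:
Beta vs Lambda: Beta preferred on 1+6+7 = 14 ballots; Beta wins 14–7.
Beta vs Kappa: 1+7 = 8 for Beta, 13 for Kappa — Kappa by 13–8.
Beta vs Zeta: 1+7 = 8 for Beta, 13 for Zeta — Zeta by 13–8.
Beta vs Alpha: Beta is ranked higher on 0 ballots, Alpha on 21. Alpha wins 21–0.
Beta vs Delta: Beta is ranked higher on 1+6+7 = 14 ballots, Delta on 7. Beta wins 14–7.
Lambda vs Kappa: 7 to 14, Kappa.
Lambda vs Zeta: Lambda is ranked higher on 7+7 = 14 ballots, Zeta on 7. Lambda wins 14–7.
Lambda vs Alpha: 0 to 21, Alpha.
Lambda vs Delta: 1+6+7 = 14 for Lambda, 7 for Delta — Lambda by 14–7.
Kappa vs Zeta: 7+7 = 14 for Kappa, 7 for Zeta — Kappa by 14–7.
Kappa vs Alpha: Kappa is ranked higher on 6 ballots, Alpha on 15. Alpha wins 15–6.
Kappa vs Delta: 1+6+7+7 = 21 for Kappa, 0 for Delta — Kappa by 21–0.
Zeta vs Alpha: Zeta preferred on 6 ballots; Alpha wins 15–6.
Zeta vs Delta: Zeta is ranked higher on 1+6+7 = 14 ballots, Delta on 7. Zeta wins 14–7.
Alpha vs Delta: 1+6+7+7 = 21 for Alpha, 0 for Delta — Alpha by 21–0.
Alpha defeats every rival head-to-head and is the Condorcet winner.

Alpha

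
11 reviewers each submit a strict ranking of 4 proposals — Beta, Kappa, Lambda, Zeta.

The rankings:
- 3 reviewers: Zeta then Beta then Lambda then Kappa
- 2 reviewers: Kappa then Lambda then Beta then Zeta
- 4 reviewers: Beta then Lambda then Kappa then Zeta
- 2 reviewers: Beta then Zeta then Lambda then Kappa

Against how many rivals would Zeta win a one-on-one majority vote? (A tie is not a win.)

Zeta against each rival (11 reviewers):
Zeta vs Beta: Beta, 8–3.
Zeta–Kappa: Kappa 6–5.
Zeta vs Lambda: Zeta preferred on 3+2 = 5 ballots; Lambda wins 6–5.
Zeta beats no one; loses to Beta, Kappa, Lambda — 0 pairwise wins.

0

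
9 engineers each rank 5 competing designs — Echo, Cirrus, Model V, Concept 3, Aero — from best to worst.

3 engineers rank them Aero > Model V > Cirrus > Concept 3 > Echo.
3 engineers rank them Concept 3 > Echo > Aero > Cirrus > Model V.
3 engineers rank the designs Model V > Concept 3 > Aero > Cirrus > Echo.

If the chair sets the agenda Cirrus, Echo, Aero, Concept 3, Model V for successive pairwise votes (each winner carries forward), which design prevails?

Round 1: Cirrus vs Echo — 6–3, Cirrus advances.
Round 2: Cirrus vs Aero — 0–9, Aero advances.
Round 3: Aero vs Concept 3 — 3–6, Concept 3 advances.
Round 4: Concept 3 vs Model V — 3–6, Model V advances.
Model V survives the agenda.

Model V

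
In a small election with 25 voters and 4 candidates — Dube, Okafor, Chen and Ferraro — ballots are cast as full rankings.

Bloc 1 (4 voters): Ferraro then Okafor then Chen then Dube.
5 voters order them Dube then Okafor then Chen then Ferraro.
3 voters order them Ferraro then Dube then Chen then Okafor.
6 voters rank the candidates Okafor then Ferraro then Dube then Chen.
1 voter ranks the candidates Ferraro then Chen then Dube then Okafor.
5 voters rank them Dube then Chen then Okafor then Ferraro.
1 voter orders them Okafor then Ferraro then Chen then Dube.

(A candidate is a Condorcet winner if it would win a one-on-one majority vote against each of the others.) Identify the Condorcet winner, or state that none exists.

none

Pairwise majorities:
Dube vs Okafor: Dube, 14–11.
Dube vs Chen: Dube, 19–6.
Dube vs Ferraro: 5+5 = 10 for Dube, 15 for Ferraro — Ferraro by 15–10.
Okafor vs Chen: Okafor wins 16–9.
Okafor vs Ferraro: Okafor preferred on 5+6+5+1 = 17 ballots; Okafor wins 17–8.
Chen–Ferraro: Ferraro 15–10.
Each candidate drops at least one matchup (Dube loses to Ferraro; Okafor loses to Dube; Chen loses to Dube; Ferraro loses to Okafor); the cycle Dube > Okafor > Ferraro > Dube rules out a Condorcet winner.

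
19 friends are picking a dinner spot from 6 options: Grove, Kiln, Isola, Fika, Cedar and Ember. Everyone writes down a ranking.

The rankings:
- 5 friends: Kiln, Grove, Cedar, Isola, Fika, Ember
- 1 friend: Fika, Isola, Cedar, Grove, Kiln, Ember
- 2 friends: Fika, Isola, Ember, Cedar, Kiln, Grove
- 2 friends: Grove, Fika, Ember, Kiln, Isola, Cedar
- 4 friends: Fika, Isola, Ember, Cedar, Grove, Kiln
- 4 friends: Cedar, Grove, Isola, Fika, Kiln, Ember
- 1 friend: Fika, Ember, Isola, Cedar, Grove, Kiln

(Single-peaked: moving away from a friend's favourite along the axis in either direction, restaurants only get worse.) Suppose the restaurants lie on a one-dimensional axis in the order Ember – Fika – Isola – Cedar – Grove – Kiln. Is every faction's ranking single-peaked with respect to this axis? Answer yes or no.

no

Axis positions: Ember=1, Fika=2, Isola=3, Cedar=4, Grove=5, Kiln=6.
Faction 1 (peak Kiln at position 6): ranking walks positions 6-5-4-3-2-1, expanding outward from the peak — single-peaked.
Faction 2 (peak Fika at position 2): ranking walks positions 2-3-4-5-6-1, expanding outward from the peak — single-peaked.
Faction 3: ranking walks positions 2-3-1-4-6-5; Kiln is ranked above Grove even though Grove lies between Kiln and the peak Fika on the axis — preferences dip and rise again. Not single-peaked.
Faction 4: ranking walks positions 5-2-1-6-3-4; Fika is ranked above Cedar even though Cedar lies between Fika and the peak Grove on the axis — preferences dip and rise again. Not single-peaked.
Faction 5 (peak Fika at position 2): ranking walks positions 2-3-1-4-5-6, expanding outward from the peak — single-peaked.
Faction 6 (peak Cedar at position 4): ranking walks positions 4-5-3-2-6-1, expanding outward from the peak — single-peaked.
Faction 7 (peak Fika at position 2): ranking walks positions 2-1-3-4-5-6, expanding outward from the peak — single-peaked.
Faction 3 violates single-peakedness, so the profile is not single-peaked on this axis.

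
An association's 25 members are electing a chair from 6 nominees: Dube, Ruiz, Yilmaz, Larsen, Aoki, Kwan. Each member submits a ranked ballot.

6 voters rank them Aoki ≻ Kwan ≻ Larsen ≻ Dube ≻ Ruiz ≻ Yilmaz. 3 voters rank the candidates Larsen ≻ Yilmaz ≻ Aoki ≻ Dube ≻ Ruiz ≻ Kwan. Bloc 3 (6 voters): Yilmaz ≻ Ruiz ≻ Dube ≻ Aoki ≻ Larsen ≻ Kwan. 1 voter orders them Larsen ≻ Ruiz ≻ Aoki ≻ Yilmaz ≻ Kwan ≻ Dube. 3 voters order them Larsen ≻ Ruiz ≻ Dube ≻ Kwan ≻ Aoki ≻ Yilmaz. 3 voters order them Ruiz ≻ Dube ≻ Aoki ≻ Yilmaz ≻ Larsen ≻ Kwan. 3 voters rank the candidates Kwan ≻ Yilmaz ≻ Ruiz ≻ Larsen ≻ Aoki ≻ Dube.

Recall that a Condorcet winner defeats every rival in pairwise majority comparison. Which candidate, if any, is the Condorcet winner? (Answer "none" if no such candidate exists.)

Head-to-head results (25 voters):
Dube vs Ruiz: Dube preferred on 6+3 = 9 ballots; Ruiz wins 16–9.
Dube vs Yilmaz: Dube preferred on 6+3+3 = 12 ballots; Yilmaz wins 13–12.
Dube vs Larsen: 9 to 16, Larsen.
Dube vs Aoki: 12 to 13, Aoki.
Dube vs Kwan: 15 to 10, Dube.
Ruiz vs Yilmaz: Ruiz is ranked higher on 6+1+3+3 = 13 ballots, Yilmaz on 12. Ruiz wins 13–12.
Ruiz vs Larsen: Ruiz preferred on 6+3+3 = 12 ballots; Larsen wins 13–12.
Ruiz vs Aoki: 16 to 9, Ruiz.
Ruiz vs Kwan: 3+6+1+3+3 = 16 for Ruiz, 9 for Kwan — Ruiz by 16–9.
Yilmaz vs Larsen: 6+3+3 = 12 for Yilmaz, 13 for Larsen — Larsen by 13–12.
Yilmaz vs Aoki: Yilmaz preferred on 3+6+3 = 12 ballots; Aoki wins 13–12.
Yilmaz vs Kwan: 13 to 12, Yilmaz.
Larsen vs Aoki: 10 to 15, Aoki.
Larsen vs Kwan: Larsen preferred on 3+6+1+3+3 = 16 ballots; Larsen wins 16–9.
Aoki vs Kwan: 6+3+6+1+3 = 19 for Aoki, 6 for Kwan — Aoki by 19–6.
Every candidate loses at least once (Dube loses to Ruiz; Ruiz loses to Larsen; Yilmaz loses to Ruiz; Larsen loses to Aoki; Aoki loses to Ruiz; Kwan loses to Dube). The majority relation contains the cycle Ruiz > Aoki > Larsen > Ruiz, so there is no Condorcet winner.

none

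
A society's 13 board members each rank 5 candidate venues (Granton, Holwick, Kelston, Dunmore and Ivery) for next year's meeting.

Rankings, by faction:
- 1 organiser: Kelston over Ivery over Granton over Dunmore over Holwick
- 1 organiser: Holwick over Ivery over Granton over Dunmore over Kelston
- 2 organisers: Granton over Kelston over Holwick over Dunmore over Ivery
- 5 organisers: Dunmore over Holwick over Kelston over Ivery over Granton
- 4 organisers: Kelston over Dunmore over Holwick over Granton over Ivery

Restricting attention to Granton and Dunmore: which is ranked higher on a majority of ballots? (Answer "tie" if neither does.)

Ballots ranking Granton above Dunmore: 1 + 1 + 2 = 4.
Ballots ranking Dunmore above Granton: 13 − 4 = 9.
Dunmore wins the head-to-head 9–4.

Dunmore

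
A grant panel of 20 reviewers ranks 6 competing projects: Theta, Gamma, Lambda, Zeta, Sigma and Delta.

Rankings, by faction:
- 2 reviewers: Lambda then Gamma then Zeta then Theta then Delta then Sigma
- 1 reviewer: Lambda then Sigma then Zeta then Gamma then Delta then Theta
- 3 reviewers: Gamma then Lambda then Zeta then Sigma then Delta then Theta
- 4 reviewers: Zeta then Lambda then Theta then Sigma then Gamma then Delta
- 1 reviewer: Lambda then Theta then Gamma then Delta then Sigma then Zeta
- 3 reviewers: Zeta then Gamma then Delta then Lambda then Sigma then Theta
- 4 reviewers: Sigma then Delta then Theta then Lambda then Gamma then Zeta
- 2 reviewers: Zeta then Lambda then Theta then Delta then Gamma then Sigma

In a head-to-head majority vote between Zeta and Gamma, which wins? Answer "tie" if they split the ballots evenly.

tie

Ballots ranking Zeta above Gamma: 1 + 4 + 3 + 2 = 10.
Ballots ranking Gamma above Zeta: 20 − 10 = 10.
10–10: the pair ties.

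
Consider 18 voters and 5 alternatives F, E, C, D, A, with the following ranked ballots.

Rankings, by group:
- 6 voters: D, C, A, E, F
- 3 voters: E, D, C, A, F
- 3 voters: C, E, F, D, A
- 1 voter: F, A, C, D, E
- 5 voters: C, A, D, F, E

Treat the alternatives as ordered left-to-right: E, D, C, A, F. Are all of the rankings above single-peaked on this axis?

no

Axis positions: E=1, D=2, C=3, A=4, F=5.
Group 1 (peak D at position 2): ranking walks positions 2-3-4-1-5, expanding outward from the peak — single-peaked.
Group 2 (peak E at position 1): ranking walks positions 1-2-3-4-5, expanding outward from the peak — single-peaked.
Group 3: ranking walks positions 3-1-5-2-4; E is ranked above D even though D lies between E and the peak C on the axis — preferences dip and rise again. Not single-peaked.
Group 4 (peak F at position 5): ranking walks positions 5-4-3-2-1, expanding outward from the peak — single-peaked.
Group 5 (peak C at position 3): ranking walks positions 3-4-2-5-1, expanding outward from the peak — single-peaked.
Group 3 violates single-peakedness, so the profile is not single-peaked on this axis.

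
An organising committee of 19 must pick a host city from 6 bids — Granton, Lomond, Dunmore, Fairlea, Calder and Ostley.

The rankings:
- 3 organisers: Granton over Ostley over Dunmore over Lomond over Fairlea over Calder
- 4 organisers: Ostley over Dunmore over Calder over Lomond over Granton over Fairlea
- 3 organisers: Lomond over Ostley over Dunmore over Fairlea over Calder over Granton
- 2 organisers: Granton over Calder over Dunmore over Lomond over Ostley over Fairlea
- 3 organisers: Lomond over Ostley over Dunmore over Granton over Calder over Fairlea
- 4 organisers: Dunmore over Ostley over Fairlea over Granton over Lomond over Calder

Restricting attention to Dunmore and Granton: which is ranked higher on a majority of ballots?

Ballots ranking Dunmore above Granton: 4 + 3 + 3 + 4 = 14.
Ballots ranking Granton above Dunmore: 19 − 14 = 5.
Dunmore wins the head-to-head 14–5.

Dunmore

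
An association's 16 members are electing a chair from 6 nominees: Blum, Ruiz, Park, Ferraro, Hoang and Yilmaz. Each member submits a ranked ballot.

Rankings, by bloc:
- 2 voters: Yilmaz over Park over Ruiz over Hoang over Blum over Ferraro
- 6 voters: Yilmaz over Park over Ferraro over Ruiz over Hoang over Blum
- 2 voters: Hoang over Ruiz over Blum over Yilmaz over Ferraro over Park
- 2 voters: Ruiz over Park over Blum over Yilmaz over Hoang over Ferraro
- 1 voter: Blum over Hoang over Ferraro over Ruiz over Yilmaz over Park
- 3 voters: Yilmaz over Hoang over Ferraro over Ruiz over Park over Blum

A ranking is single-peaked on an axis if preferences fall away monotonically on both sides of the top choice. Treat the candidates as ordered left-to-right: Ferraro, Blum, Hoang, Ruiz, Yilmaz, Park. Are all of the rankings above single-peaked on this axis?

Axis positions: Ferraro=1, Blum=2, Hoang=3, Ruiz=4, Yilmaz=5, Park=6.
Bloc 1 (peak Yilmaz at position 5): ranking walks positions 5-6-4-3-2-1, expanding outward from the peak — single-peaked.
Bloc 2: ranking walks positions 5-6-1-4-3-2; Ferraro is ranked above Ruiz even though Ruiz lies between Ferraro and the peak Yilmaz on the axis — preferences dip and rise again. Not single-peaked.
Bloc 3 (peak Hoang at position 3): ranking walks positions 3-4-2-5-1-6, expanding outward from the peak — single-peaked.
Bloc 4: ranking walks positions 4-6-2-5-3-1; Park is ranked above Yilmaz even though Yilmaz lies between Park and the peak Ruiz on the axis — preferences dip and rise again. Not single-peaked.
Bloc 5 (peak Blum at position 2): ranking walks positions 2-3-1-4-5-6, expanding outward from the peak — single-peaked.
Bloc 6: ranking walks positions 5-3-1-4-6-2; Hoang is ranked above Ruiz even though Ruiz lies between Hoang and the peak Yilmaz on the axis — preferences dip and rise again. Not single-peaked.
Bloc 2 violates single-peakedness, so the profile is not single-peaked on this axis.

no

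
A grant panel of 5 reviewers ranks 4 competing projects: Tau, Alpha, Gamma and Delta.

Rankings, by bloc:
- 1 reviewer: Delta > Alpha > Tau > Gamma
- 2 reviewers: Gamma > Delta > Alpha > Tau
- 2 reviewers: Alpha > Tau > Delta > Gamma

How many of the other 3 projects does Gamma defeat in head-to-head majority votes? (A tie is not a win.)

0

Gamma against each rival (5 reviewers):
Gamma vs Tau: Gamma preferred on 2 ballots; Tau wins 3–2.
Gamma vs Alpha: Alpha, 3–2.
Gamma–Delta: Delta 3–2.
Gamma beats no one; loses to Tau, Alpha, Delta — 0 pairwise wins.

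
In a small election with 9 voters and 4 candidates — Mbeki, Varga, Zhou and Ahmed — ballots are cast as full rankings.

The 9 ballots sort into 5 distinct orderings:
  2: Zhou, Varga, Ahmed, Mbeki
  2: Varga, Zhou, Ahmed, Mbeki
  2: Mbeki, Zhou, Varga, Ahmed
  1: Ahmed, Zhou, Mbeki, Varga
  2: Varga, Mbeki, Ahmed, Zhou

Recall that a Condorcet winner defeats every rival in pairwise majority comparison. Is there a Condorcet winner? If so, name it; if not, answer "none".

Zhou

Pairwise majorities:
Mbeki vs Varga: Varga wins 6–3.
Mbeki vs Zhou: Zhou, 5–4.
Mbeki vs Ahmed: Ahmed, 5–4.
Varga–Zhou: Zhou 5–4.
Varga vs Ahmed: Varga wins 8–1.
Zhou vs Ahmed: Zhou wins 6–3.
Zhou beats each of Mbeki, Varga, Ahmed — Zhou is the Condorcet winner.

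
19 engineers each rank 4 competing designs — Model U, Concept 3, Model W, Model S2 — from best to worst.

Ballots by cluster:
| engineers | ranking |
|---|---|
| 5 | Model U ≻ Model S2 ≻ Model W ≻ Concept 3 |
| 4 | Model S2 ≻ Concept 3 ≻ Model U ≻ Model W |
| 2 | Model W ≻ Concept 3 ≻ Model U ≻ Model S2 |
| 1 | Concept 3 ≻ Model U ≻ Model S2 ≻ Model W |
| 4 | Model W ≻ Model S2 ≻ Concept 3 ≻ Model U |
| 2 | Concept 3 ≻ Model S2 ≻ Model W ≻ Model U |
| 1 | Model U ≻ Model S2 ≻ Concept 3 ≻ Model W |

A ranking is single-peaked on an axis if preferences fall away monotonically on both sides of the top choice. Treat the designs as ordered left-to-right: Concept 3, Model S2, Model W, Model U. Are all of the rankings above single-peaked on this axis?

no

Axis positions: Concept 3=1, Model S2=2, Model W=3, Model U=4.
Cluster 1: ranking walks positions 4-2-3-1; Model S2 is ranked above Model W even though Model W lies between Model S2 and the peak Model U on the axis — preferences dip and rise again. Not single-peaked.
Cluster 2: ranking walks positions 2-1-4-3; Model U is ranked above Model W even though Model W lies between Model U and the peak Model S2 on the axis — preferences dip and rise again. Not single-peaked.
Cluster 3: ranking walks positions 3-1-4-2; Concept 3 is ranked above Model S2 even though Model S2 lies between Concept 3 and the peak Model W on the axis — preferences dip and rise again. Not single-peaked.
Cluster 4: ranking walks positions 1-4-2-3; Model U is ranked above Model S2 even though Model S2 lies between Model U and the peak Concept 3 on the axis — preferences dip and rise again. Not single-peaked.
Cluster 5 (peak Model W at position 3): ranking walks positions 3-2-1-4, expanding outward from the peak — single-peaked.
Cluster 6 (peak Concept 3 at position 1): ranking walks positions 1-2-3-4, expanding outward from the peak — single-peaked.
Cluster 7: ranking walks positions 4-2-1-3; Model S2 is ranked above Model W even though Model W lies between Model S2 and the peak Model U on the axis — preferences dip and rise again. Not single-peaked.
Cluster 1 violates single-peakedness, so the profile is not single-peaked on this axis.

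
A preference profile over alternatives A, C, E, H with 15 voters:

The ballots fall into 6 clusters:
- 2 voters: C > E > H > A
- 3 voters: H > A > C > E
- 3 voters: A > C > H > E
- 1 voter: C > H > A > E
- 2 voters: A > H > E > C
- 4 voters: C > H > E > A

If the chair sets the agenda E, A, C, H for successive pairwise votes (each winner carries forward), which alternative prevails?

Round 1: E vs A — 6–9, A advances.
Round 2: A vs C — 8–7, A advances.
Round 3: A vs H — 5–10, H advances.
H survives the agenda.

H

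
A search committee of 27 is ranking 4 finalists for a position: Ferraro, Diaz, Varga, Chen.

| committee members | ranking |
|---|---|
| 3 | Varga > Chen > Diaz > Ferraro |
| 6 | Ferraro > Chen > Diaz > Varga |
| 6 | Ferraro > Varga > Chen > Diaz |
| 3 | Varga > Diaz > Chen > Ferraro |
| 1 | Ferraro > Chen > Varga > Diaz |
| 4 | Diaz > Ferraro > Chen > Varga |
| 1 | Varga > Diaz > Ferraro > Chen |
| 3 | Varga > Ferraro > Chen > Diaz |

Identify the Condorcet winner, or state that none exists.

Ferraro

Pairwise majorities:
Ferraro vs Diaz: 6+6+1+3 = 16 for Ferraro, 11 for Diaz — Ferraro by 16–11.
Ferraro vs Varga: 6+6+1+4 = 17 for Ferraro, 10 for Varga — Ferraro by 17–10.
Ferraro vs Chen: 21 to 6, Ferraro.
Diaz vs Varga: Diaz is ranked higher on 6+4 = 10 ballots, Varga on 17. Varga wins 17–10.
Diaz vs Chen: Chen, 19–8.
Varga vs Chen: Varga wins 16–11.
Ferraro wins every pairwise contest, so Ferraro is the Condorcet winner.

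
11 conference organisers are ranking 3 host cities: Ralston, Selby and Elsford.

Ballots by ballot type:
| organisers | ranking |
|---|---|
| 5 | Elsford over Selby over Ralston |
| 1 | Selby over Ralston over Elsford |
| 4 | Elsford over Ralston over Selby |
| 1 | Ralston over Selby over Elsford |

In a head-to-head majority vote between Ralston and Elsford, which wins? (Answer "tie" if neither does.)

Ballots ranking Ralston above Elsford: 1 + 1 = 2.
Ballots ranking Elsford above Ralston: 11 − 2 = 9.
Elsford wins the head-to-head 9–2.

Elsford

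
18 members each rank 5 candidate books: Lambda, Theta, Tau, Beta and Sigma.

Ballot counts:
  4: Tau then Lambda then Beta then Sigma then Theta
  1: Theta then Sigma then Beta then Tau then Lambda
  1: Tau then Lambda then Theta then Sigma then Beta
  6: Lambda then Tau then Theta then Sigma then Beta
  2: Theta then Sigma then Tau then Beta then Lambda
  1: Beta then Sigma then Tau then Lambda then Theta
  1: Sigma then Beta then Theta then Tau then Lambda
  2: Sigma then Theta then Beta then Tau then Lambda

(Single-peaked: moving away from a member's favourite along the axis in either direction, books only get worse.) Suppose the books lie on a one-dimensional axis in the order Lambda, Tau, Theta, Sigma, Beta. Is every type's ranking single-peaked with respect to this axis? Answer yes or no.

Axis positions: Lambda=1, Tau=2, Theta=3, Sigma=4, Beta=5.
Type 1: ranking walks positions 2-1-5-4-3; Beta is ranked above Theta even though Theta lies between Beta and the peak Tau on the axis — preferences dip and rise again. Not single-peaked.
Type 2 (peak Theta at position 3): ranking walks positions 3-4-5-2-1, expanding outward from the peak — single-peaked.
Type 3 (peak Tau at position 2): ranking walks positions 2-1-3-4-5, expanding outward from the peak — single-peaked.
Type 4 (peak Lambda at position 1): ranking walks positions 1-2-3-4-5, expanding outward from the peak — single-peaked.
Type 5 (peak Theta at position 3): ranking walks positions 3-4-2-5-1, expanding outward from the peak — single-peaked.
Type 6: ranking walks positions 5-4-2-1-3; Tau is ranked above Theta even though Theta lies between Tau and the peak Beta on the axis — preferences dip and rise again. Not single-peaked.
Type 7 (peak Sigma at position 4): ranking walks positions 4-5-3-2-1, expanding outward from the peak — single-peaked.
Type 8 (peak Sigma at position 4): ranking walks positions 4-3-5-2-1, expanding outward from the peak — single-peaked.
Type 1 violates single-peakedness, so the profile is not single-peaked on this axis.

no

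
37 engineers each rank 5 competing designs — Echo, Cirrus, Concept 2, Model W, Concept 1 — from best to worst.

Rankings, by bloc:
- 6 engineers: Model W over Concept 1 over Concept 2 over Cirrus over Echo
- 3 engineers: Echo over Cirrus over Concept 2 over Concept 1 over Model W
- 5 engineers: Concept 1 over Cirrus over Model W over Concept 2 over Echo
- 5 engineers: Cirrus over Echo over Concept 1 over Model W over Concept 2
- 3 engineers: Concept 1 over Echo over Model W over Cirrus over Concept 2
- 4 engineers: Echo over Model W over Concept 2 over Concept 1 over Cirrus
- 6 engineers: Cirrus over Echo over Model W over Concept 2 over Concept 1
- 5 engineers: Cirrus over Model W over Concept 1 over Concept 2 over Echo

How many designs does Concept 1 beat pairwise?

Concept 1 against each rival (37 engineers):
Concept 1 vs Echo: 19 to 18, Concept 1.
Concept 1 vs Cirrus: 6+5+3+4 = 18 for Concept 1, 19 for Cirrus — Cirrus by 19–18.
Concept 1 vs Concept 2: Concept 1, 24–13.
Concept 1 vs Model W: 3+5+5+3 = 16 for Concept 1, 21 for Model W — Model W by 21–16.
Concept 1 beats Echo, Concept 2; loses to Cirrus, Model W — 2 pairwise wins.

2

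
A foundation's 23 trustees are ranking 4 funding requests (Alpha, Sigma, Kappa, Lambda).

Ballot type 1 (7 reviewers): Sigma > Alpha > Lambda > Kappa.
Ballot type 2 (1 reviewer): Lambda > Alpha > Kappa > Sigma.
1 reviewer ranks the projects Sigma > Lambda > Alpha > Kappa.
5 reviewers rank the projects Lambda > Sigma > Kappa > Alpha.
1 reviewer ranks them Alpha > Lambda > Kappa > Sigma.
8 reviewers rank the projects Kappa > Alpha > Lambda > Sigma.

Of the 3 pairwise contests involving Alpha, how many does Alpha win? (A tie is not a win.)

1

Alpha against each rival (23 reviewers):
Alpha vs Sigma: Sigma, 13–10.
Alpha vs Kappa: Alpha preferred on 7+1+1+1 = 10 ballots; Kappa wins 13–10.
Alpha vs Lambda: 16 to 7, Alpha.
Alpha beats Lambda; loses to Sigma, Kappa — 1 pairwise win.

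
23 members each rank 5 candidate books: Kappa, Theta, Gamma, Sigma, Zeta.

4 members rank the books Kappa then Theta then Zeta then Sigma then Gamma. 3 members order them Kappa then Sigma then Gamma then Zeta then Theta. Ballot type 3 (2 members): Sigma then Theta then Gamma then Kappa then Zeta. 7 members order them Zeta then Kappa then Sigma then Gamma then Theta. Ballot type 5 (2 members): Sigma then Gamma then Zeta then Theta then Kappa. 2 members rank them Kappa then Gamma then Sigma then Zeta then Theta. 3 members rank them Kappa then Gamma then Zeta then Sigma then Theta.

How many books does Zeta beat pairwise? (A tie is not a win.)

Zeta against each rival (23 members):
Zeta–Kappa: Kappa 14–9.
Zeta vs Theta: Zeta, 17–6.
Zeta–Gamma: Gamma 12–11.
Zeta vs Sigma: Zeta, 14–9.
Zeta beats Theta, Sigma; loses to Kappa, Gamma — 2 pairwise wins.

2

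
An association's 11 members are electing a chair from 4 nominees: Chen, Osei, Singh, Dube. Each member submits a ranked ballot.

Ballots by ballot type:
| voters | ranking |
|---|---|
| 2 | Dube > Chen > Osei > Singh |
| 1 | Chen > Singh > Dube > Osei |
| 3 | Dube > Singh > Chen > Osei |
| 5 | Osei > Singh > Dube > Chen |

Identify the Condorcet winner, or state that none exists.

Check each pair by majority over 11 ballots:
Chen vs Osei: Chen preferred on 2+1+3 = 6 ballots; Chen wins 6–5.
Chen vs Singh: 3 to 8, Singh.
Chen vs Dube: Chen is ranked higher on 1 ballot, Dube on 10. Dube wins 10–1.
Osei vs Singh: Osei preferred on 2+5 = 7 ballots; Osei wins 7–4.
Osei vs Dube: Osei preferred on 5 ballots; Dube wins 6–5.
Singh vs Dube: Singh is ranked higher on 1+5 = 6 ballots, Dube on 5. Singh wins 6–5.
Every candidate loses at least once (Chen loses to Singh; Osei loses to Chen; Singh loses to Osei; Dube loses to Singh). The majority relation contains the cycle Chen beats Osei beats Singh beats Chen, so there is no Condorcet winner.

none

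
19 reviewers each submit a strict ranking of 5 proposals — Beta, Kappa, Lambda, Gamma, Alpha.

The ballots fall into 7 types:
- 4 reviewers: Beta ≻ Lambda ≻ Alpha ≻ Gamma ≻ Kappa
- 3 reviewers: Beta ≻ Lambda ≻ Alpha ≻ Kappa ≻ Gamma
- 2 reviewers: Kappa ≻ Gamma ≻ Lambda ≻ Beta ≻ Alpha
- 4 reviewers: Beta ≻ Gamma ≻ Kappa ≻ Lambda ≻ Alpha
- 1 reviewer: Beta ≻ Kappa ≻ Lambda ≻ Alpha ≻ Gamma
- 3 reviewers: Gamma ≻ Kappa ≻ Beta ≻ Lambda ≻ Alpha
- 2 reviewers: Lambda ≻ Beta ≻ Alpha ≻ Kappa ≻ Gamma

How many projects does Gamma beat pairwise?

1

Gamma against each rival (19 reviewers):
Gamma–Beta: Beta 14–5.
Gamma vs Kappa: Gamma wins 11–8.
Gamma vs Lambda: Gamma preferred on 2+4+3 = 9 ballots; Lambda wins 10–9.
Gamma vs Alpha: 2+4+3 = 9 for Gamma, 10 for Alpha — Alpha by 10–9.
Gamma beats Kappa; loses to Beta, Lambda, Alpha — 1 pairwise win.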